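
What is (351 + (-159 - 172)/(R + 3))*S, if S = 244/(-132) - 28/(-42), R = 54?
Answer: -255788/627 ≈ -407.96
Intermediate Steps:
S = -13/11 (S = 244*(-1/132) - 28*(-1/42) = -61/33 + ⅔ = -13/11 ≈ -1.1818)
(351 + (-159 - 172)/(R + 3))*S = (351 + (-159 - 172)/(54 + 3))*(-13/11) = (351 - 331/57)*(-13/11) = (19676/57)*(-13/11) = -255788/627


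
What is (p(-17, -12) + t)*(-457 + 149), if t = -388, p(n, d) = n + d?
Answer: 128436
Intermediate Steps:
p(n, d) = d + n
(p(-17, -12) + t)*(-457 + 149) = ((-12 - 17) - 388)*(-457 + 149) = (-29 - 388)*(-308) = -417*(-308) = 128436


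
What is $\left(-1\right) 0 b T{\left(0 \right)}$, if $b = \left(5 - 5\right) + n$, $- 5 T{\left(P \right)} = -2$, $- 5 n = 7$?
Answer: $0$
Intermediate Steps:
$n = - \frac{7}{5}$ ($n = \left(- \frac{1}{5}\right) 7 = - \frac{7}{5} \approx -1.4$)
$T{\left(P \right)} = \frac{2}{5}$ ($T{\left(P \right)} = \left(- \frac{1}{5}\right) \left(-2\right) = \frac{2}{5}$)
$b = - \frac{7}{5}$ ($b = \left(5 - 5\right) - \frac{7}{5} = 0 - \frac{7}{5} = - \frac{7}{5} \approx -1.4$)
$\left(-1\right) 0 b T{\left(0 \right)} = \left(-1\right) 0 \left(- \frac{7}{5}\right) \frac{2}{5} = 0 \left(- \frac{7}{5}\right) \frac{2}{5} = 0 \cdot \frac{2}{5} = 0$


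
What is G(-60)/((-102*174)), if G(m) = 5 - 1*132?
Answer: 127/17748 ≈ 0.0071557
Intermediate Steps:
G(m) = -127 (G(m) = 5 - 132 = -127)
G(-60)/((-102*174)) = -127/((-102*174)) = -127/(-17748) = -127*(-1/17748) = 127/17748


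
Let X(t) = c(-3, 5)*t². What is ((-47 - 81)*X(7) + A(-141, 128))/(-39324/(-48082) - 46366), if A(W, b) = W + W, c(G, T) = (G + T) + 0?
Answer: 5316377/19218368 ≈ 0.27663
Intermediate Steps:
c(G, T) = G + T
A(W, b) = 2*W
X(t) = 2*t² (X(t) = (-3 + 5)*t² = 2*t²)
((-47 - 81)*X(7) + A(-141, 128))/(-39324/(-48082) - 46366) = ((-47 - 81)*(2*7²) + 2*(-141))/(-39324/(-48082) - 46366) = (-256*49 - 282)/(-39324*(-1/48082) - 46366) = (-128*98 - 282)/(678/829 - 46366) = (-12544 - 282)/(-38436736/829) = -12826*(-829/38436736) = 5316377/19218368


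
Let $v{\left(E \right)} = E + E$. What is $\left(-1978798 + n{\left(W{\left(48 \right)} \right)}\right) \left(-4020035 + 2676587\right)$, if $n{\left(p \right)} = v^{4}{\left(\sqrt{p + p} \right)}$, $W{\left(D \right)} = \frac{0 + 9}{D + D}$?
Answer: $\frac{5316822919629}{2} \approx 2.6584 \cdot 10^{12}$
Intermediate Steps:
$v{\left(E \right)} = 2 E$
$W{\left(D \right)} = \frac{9}{2 D}$
$n{\left(p \right)} = 64 p^{2}$ ($n{\left(p \right)} = \left(2 \sqrt{p + p}\right)^{4} = \left(2 \sqrt{2 p}\right)^{4} = \left(2 \sqrt{2} \sqrt{p}\right)^{4} = 64 p^{2}$)
$\left(-1978798 + n{\left(W{\left(48 \right)} \right)}\right) \left(-4020035 + 2676587\right) = \left(-1978798 + 64 \left(\frac{9}{2 \cdot 48}\right)^{2}\right) \left(-4020035 + 2676587\right) = \left(-1978798 + 64 \left(\frac{9}{2} \cdot \frac{1}{48}\right)^{2}\right) \left(-1343448\right) = \left(-1978798 + 64 \left(\frac{3}{32}\right)^{2}\right) \left(-1343448\right) = \left(-1978798 + 64 \cdot \frac{9}{1024}\right) \left(-1343448\right) = \left(-1978798 + \frac{9}{16}\right) \left(-1343448\right) = \left(- \frac{31660759}{16}\right) \left(-1343448\right) = \frac{5316822919629}{2}$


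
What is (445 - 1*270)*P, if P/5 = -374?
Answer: -327250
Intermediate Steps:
P = -1870 (P = 5*(-374) = -1870)
(445 - 1*270)*P = (445 - 1*270)*(-1870) = (445 - 270)*(-1870) = 175*(-1870) = -327250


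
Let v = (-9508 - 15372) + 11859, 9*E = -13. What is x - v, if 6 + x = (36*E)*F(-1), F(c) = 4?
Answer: 12807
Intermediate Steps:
E = -13/9 (E = (⅑)*(-13) = -13/9 ≈ -1.4444)
x = -214 (x = -6 + (36*(-13/9))*4 = -6 - 52*4 = -6 - 208 = -214)
v = -13021 (v = -24880 + 11859 = -13021)
x - v = -214 - 1*(-13021) = -214 + 13021 = 12807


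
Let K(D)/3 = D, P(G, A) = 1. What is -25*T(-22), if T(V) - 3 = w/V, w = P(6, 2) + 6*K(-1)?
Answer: -2075/22 ≈ -94.318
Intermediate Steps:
K(D) = 3*D
w = -17 (w = 1 + 6*(3*(-1)) = 1 + 6*(-3) = 1 - 18 = -17)
T(V) = 3 - 17/V
-25*T(-22) = -25*(3 - 17/(-22)) = -25*(3 - 17*(-1/22)) = -25*(3 + 17/22) = -25*83/22 = -2075/22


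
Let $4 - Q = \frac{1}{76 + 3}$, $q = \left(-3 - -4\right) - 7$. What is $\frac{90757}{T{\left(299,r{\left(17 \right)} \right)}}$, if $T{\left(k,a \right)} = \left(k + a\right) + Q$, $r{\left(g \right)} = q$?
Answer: $\frac{7169803}{23462} \approx 305.59$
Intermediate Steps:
$q = -6$ ($q = \left(-3 + 4\right) - 7 = 1 - 7 = -6$)
$r{\left(g \right)} = -6$
$Q = \frac{315}{79}$ ($Q = 4 - \frac{1}{76 + 3} = 4 - \frac{1}{79} = \frac{315}{79} \approx 3.9873$)
$T{\left(k,a \right)} = \frac{315}{79} + a + k$ ($T{\left(k,a \right)} = \left(k + a\right) + \frac{315}{79} = \left(a + k\right) + \frac{315}{79} = \frac{315}{79} + a + k$)
$\frac{90757}{T{\left(299,r{\left(17 \right)} \right)}} = \frac{90757}{\frac{315}{79} - 6 + 299} = \frac{90757}{\frac{23462}{79}} = 90757 \cdot \frac{79}{23462} = \frac{7169803}{23462}$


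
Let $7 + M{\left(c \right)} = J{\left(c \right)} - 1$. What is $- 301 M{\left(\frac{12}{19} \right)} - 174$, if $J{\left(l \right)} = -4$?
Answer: $3438$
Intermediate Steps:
$M{\left(c \right)} = -12$ ($M{\left(c \right)} = -7 - 5 = -12$)
$- 301 M{\left(\frac{12}{19} \right)} - 174 = \left(-301\right) \left(-12\right) - 174 = 3612 - 174 = 3438$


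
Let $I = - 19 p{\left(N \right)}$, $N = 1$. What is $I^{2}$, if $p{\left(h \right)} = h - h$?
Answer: $0$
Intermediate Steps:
$p{\left(h \right)} = 0$
$I = 0$ ($I = \left(-19\right) 0 = 0$)
$I^{2} = 0^{2} = 0$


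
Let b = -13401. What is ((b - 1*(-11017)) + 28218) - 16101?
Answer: 9733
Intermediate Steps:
((b - 1*(-11017)) + 28218) - 16101 = ((-13401 - 1*(-11017)) + 28218) - 16101 = ((-13401 + 11017) + 28218) - 16101 = (-2384 + 28218) - 16101 = 25834 - 16101 = 9733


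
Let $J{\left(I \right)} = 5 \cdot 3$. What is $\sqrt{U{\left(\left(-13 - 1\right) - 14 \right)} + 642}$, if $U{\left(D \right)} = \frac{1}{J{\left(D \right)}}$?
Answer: $\frac{\sqrt{144465}}{15} \approx 25.339$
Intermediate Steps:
$J{\left(I \right)} = 15$
$U{\left(D \right)} = \frac{1}{15}$
$\sqrt{U{\left(\left(-13 - 1\right) - 14 \right)} + 642} = \sqrt{\frac{1}{15} + 642} = \sqrt{\frac{9631}{15}} = \frac{\sqrt{144465}}{15}$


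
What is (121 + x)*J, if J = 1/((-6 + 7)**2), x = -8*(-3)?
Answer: 145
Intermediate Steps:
x = 24
J = 1 (J = 1/(1**2) = 1/1 = 1)
(121 + x)*J = (121 + 24)*1 = 145*1 = 145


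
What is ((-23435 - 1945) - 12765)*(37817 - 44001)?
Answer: 235888680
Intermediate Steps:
((-23435 - 1945) - 12765)*(37817 - 44001) = (-25380 - 12765)*(-6184) = -38145*(-6184) = 235888680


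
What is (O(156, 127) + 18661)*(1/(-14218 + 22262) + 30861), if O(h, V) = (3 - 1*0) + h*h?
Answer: 2668643263750/2011 ≈ 1.3270e+9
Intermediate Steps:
O(h, V) = 3 + h² (O(h, V) = (3 + 0) + h² = 3 + h²)
(O(156, 127) + 18661)*(1/(-14218 + 22262) + 30861) = ((3 + 156²) + 18661)*(1/(-14218 + 22262) + 30861) = ((3 + 24336) + 18661)*(1/8044 + 30861) = (24339 + 18661)*(1/8044 + 30861) = 43000*(248245885/8044) = 2668643263750/2011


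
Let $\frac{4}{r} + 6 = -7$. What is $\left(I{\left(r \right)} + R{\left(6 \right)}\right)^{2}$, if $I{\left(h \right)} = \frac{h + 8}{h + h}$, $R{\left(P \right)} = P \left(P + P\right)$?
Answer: $\frac{14161}{4} \approx 3540.3$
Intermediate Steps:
$r = - \frac{4}{13}$ ($r = \frac{4}{-6 - 7} = \frac{4}{-13} = 4 \left(- \frac{1}{13}\right) = - \frac{4}{13} \approx -0.30769$)
$R{\left(P \right)} = 2 P^{2}$ ($R{\left(P \right)} = P 2 P = 2 P^{2}$)
$I{\left(h \right)} = \frac{8 + h}{2 h}$
$\left(I{\left(r \right)} + R{\left(6 \right)}\right)^{2} = \left(\frac{8 - \frac{4}{13}}{2 \left(- \frac{4}{13}\right)} + 2 \cdot 6^{2}\right)^{2} = \left(\frac{1}{2} \left(- \frac{13}{4}\right) \frac{100}{13} + 2 \cdot 36\right)^{2} = \left(- \frac{25}{2} + 72\right)^{2} = \left(\frac{119}{2}\right)^{2} = \frac{14161}{4}$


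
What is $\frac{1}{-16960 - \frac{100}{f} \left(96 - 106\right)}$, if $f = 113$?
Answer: $- \frac{113}{1915480} \approx -5.8993 \cdot 10^{-5}$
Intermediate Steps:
$\frac{1}{-16960 - \frac{100}{f} \left(96 - 106\right)} = \frac{1}{-16960 - \frac{100}{113} \left(96 - 106\right)} = \frac{1}{-16960 - 100 \cdot \frac{1}{113} \left(-10\right)} = \frac{1}{-16960 - \frac{100}{113} \left(-10\right)} = \frac{1}{-16960 - - \frac{1000}{113}} = \frac{1}{-16960 + \frac{1000}{113}} = \frac{1}{- \frac{1915480}{113}} = - \frac{113}{1915480}$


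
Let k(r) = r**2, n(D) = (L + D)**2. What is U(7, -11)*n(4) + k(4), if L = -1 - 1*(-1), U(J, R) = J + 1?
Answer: 144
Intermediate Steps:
U(J, R) = 1 + J
L = 0 (L = -1 + 1 = 0)
n(D) = D**2 (n(D) = (0 + D)**2 = D**2)
U(7, -11)*n(4) + k(4) = (1 + 7)*4**2 + 4**2 = 8*16 + 16 = 128 + 16 = 144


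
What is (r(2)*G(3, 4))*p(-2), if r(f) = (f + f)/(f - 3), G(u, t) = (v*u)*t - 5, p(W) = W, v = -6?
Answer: -616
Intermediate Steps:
G(u, t) = -5 - 6*t*u (G(u, t) = (-6*u)*t - 5 = -6*t*u - 5 = -5 - 6*t*u)
r(f) = 2*f/(-3 + f) (r(f) = (2*f)/(-3 + f) = 2*f/(-3 + f))
(r(2)*G(3, 4))*p(-2) = ((2*2/(-3 + 2))*(-5 - 6*4*3))*(-2) = ((2*2/(-1))*(-5 - 72))*(-2) = ((2*2*(-1))*(-77))*(-2) = -4*(-77)*(-2) = 308*(-2) = -616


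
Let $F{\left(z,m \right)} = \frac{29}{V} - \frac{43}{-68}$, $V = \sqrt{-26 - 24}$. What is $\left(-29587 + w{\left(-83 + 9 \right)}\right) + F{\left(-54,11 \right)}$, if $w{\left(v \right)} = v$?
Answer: $- \frac{2016905}{68} - \frac{29 i \sqrt{2}}{10} \approx -29660.0 - 4.1012 i$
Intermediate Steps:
$V = 5 i \sqrt{2}$ ($V = \sqrt{-50} = 5 i \sqrt{2} \approx 7.0711 i$)
$F{\left(z,m \right)} = \frac{43}{68} - \frac{29 i \sqrt{2}}{10}$ ($F{\left(z,m \right)} = \frac{29}{5 i \sqrt{2}} - \frac{43}{-68} = 29 \left(- \frac{i \sqrt{2}}{10}\right) - - \frac{43}{68} = - \frac{29 i \sqrt{2}}{10} + \frac{43}{68} = \frac{43}{68} - \frac{29 i \sqrt{2}}{10}$)
$\left(-29587 + w{\left(-83 + 9 \right)}\right) + F{\left(-54,11 \right)} = \left(-29587 + \left(-83 + 9\right)\right) + \left(\frac{43}{68} - \frac{29 i \sqrt{2}}{10}\right) = \left(-29587 - 74\right) + \left(\frac{43}{68} - \frac{29 i \sqrt{2}}{10}\right) = -29661 + \left(\frac{43}{68} - \frac{29 i \sqrt{2}}{10}\right) = - \frac{2016905}{68} - \frac{29 i \sqrt{2}}{10}$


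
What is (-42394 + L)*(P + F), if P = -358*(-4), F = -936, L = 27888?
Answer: -7194976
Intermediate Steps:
P = 1432
(-42394 + L)*(P + F) = (-42394 + 27888)*(1432 - 936) = -14506*496 = -7194976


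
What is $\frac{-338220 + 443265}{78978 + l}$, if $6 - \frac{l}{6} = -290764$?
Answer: $\frac{35015}{607866} \approx 0.057603$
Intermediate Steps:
$l = 1744620$ ($l = 36 - -1744584 = 36 + 1744584 = 1744620$)
$\frac{-338220 + 443265}{78978 + l} = \frac{-338220 + 443265}{78978 + 1744620} = \frac{105045}{1823598} = 105045 \cdot \frac{1}{1823598} = \frac{35015}{607866}$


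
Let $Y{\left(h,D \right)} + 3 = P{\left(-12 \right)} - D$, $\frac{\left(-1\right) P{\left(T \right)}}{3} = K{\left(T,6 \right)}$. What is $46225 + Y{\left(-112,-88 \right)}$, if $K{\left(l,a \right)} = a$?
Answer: $46292$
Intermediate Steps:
$P{\left(T \right)} = -18$ ($P{\left(T \right)} = \left(-3\right) 6 = -18$)
$Y{\left(h,D \right)} = -21 - D$ ($Y{\left(h,D \right)} = -3 - \left(18 + D\right) = -21 - D$)
$46225 + Y{\left(-112,-88 \right)} = 46225 - -67 = 46225 + \left(-21 + 88\right) = 46225 + 67 = 46292$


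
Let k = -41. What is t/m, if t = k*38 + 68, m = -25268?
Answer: 745/12634 ≈ 0.058968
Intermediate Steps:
t = -1490 (t = -41*38 + 68 = -1558 + 68 = -1490)
t/m = -1490/(-25268) = -1490*(-1/25268) = 745/12634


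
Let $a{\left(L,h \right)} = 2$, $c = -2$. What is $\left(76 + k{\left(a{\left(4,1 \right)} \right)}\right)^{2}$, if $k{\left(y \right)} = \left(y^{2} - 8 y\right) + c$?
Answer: $3844$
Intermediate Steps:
$k{\left(y \right)} = -2 + y^{2} - 8 y$ ($k{\left(y \right)} = \left(y^{2} - 8 y\right) - 2 = -2 + y^{2} - 8 y$)
$\left(76 + k{\left(a{\left(4,1 \right)} \right)}\right)^{2} = \left(76 - \left(18 - 4\right)\right)^{2} = \left(76 - 14\right)^{2} = 62^{2} = 3844$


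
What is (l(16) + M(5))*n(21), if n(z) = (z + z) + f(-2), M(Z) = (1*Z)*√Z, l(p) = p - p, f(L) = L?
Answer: 200*√5 ≈ 447.21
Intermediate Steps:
l(p) = 0
M(Z) = Z^(3/2) (M(Z) = Z*√Z = Z^(3/2))
n(z) = -2 + 2*z (n(z) = (z + z) - 2 = 2*z - 2 = -2 + 2*z)
(l(16) + M(5))*n(21) = (0 + 5^(3/2))*(-2 + 2*21) = (0 + 5*√5)*(-2 + 42) = (5*√5)*40 = 200*√5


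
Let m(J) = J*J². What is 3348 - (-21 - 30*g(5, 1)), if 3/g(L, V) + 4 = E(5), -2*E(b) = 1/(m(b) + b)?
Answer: 1161243/347 ≈ 3346.5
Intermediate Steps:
m(J) = J³
E(b) = -1/(2*(b + b³)) (E(b) = -1/(2*(b³ + b)) = -1/(2*(b + b³)))
g(L, V) = -260/347 (g(L, V) = 3/(-4 - ½/(5*(1 + 5²))) = 3/(-4 - ½*⅕/(1 + 25)) = 3/(-4 - ½*⅕/26) = 3/(-4 - ½*⅕*1/26) = 3/(-4 - 1/260) = 3/(-1041/260) = 3*(-260/1041) = -260/347)
3348 - (-21 - 30*g(5, 1)) = 3348 - (-21 - 30*(-260/347)) = 3348 - (-21 + 7800/347) = 3348 - 1*513/347 = 3348 - 513/347 = 1161243/347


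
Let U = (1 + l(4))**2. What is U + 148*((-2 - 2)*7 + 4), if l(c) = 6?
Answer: -3503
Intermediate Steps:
U = 49 (U = (1 + 6)**2 = 7**2 = 49)
U + 148*((-2 - 2)*7 + 4) = 49 + 148*((-2 - 2)*7 + 4) = 49 + 148*(-4*7 + 4) = 49 + 148*(-28 + 4) = 49 + 148*(-24) = 49 - 3552 = -3503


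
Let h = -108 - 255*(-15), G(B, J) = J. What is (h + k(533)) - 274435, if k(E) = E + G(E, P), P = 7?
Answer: -270178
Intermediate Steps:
h = 3717 (h = -108 + 3825 = 3717)
k(E) = 7 + E (k(E) = E + 7 = 7 + E)
(h + k(533)) - 274435 = (3717 + (7 + 533)) - 274435 = (3717 + 540) - 274435 = 4257 - 274435 = -270178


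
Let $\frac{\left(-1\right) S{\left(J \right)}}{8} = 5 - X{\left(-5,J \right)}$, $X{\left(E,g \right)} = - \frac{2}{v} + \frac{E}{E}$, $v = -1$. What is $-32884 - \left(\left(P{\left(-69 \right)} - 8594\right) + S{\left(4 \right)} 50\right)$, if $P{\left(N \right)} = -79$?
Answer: $-23411$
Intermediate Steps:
$X{\left(E,g \right)} = 3$ ($X{\left(E,g \right)} = - \frac{2}{-1} + \frac{E}{E} = \left(-2\right) \left(-1\right) + 1 = 2 + 1 = 3$)
$S{\left(J \right)} = -16$ ($S{\left(J \right)} = - 8 \left(5 - 3\right) = \left(-8\right) 2 = -16$)
$-32884 - \left(\left(P{\left(-69 \right)} - 8594\right) + S{\left(4 \right)} 50\right) = -32884 - \left(\left(-79 - 8594\right) - 800\right) = -32884 - \left(-8673 - 800\right) = -32884 - -9473 = -32884 + 9473 = -23411$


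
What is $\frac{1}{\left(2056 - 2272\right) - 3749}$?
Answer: $- \frac{1}{3965} \approx -0.00025221$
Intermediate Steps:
$\frac{1}{\left(2056 - 2272\right) - 3749} = \frac{1}{-216 - 3749} = \frac{1}{-3965} = - \frac{1}{3965}$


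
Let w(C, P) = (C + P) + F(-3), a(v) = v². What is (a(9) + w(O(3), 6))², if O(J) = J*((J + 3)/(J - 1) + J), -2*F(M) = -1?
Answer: 44521/4 ≈ 11130.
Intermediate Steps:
F(M) = ½ (F(M) = -½*(-1) = ½)
O(J) = J*(J + (3 + J)/(-1 + J)) (O(J) = J*((3 + J)/(-1 + J) + J) = J*(J + (3 + J)/(-1 + J)))
w(C, P) = ½ + C + P (w(C, P) = (C + P) + ½ = ½ + C + P)
(a(9) + w(O(3), 6))² = (9² + (½ + 3*(3 + 3²)/(-1 + 3) + 6))² = (81 + (½ + 3*(3 + 9)/2 + 6))² = (81 + (½ + 3*(½)*12 + 6))² = (81 + (½ + 18 + 6))² = (81 + 49/2)² = (211/2)² = 44521/4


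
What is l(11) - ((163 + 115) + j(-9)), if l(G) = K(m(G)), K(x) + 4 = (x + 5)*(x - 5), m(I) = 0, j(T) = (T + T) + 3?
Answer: -292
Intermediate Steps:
j(T) = 3 + 2*T (j(T) = 2*T + 3 = 3 + 2*T)
K(x) = -4 + (-5 + x)*(5 + x) (K(x) = -4 + (x + 5)*(x - 5) = -4 + (5 + x)*(-5 + x) = -4 + (-5 + x)*(5 + x))
l(G) = -29 (l(G) = -29 + 0² = -29 + 0 = -29)
l(11) - ((163 + 115) + j(-9)) = -29 - ((163 + 115) + (3 + 2*(-9))) = -29 - (278 + (3 - 18)) = -29 - (278 - 15) = -29 - 1*263 = -29 - 263 = -292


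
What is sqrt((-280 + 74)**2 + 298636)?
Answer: 4*sqrt(21317) ≈ 584.01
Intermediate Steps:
sqrt((-280 + 74)**2 + 298636) = sqrt((-206)**2 + 298636) = sqrt(42436 + 298636) = sqrt(341072) = 4*sqrt(21317)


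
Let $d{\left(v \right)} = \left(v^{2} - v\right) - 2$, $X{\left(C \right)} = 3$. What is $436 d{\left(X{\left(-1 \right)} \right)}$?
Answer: $1744$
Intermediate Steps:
$d{\left(v \right)} = -2 + v^{2} - v$
$436 d{\left(X{\left(-1 \right)} \right)} = 436 \left(-2 + 3^{2} - 3\right) = 436 \left(-2 + 9 - 3\right) = 436 \cdot 4 = 1744$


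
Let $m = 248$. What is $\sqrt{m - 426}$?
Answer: $i \sqrt{178} \approx 13.342 i$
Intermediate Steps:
$\sqrt{m - 426} = \sqrt{248 - 426} = \sqrt{-178} = i \sqrt{178}$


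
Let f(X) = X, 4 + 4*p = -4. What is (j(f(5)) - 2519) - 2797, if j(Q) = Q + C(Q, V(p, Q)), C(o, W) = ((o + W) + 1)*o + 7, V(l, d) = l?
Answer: -5284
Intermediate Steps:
p = -2 (p = -1 + (1/4)*(-4) = -1 - 1 = -2)
C(o, W) = 7 + o*(1 + W + o) (C(o, W) = ((W + o) + 1)*o + 7 = (1 + W + o)*o + 7 = o*(1 + W + o) + 7 = 7 + o*(1 + W + o))
j(Q) = 7 + Q**2 (j(Q) = Q + (7 + Q + Q**2 - 2*Q) = Q + (7 + Q**2 - Q) = 7 + Q**2)
(j(f(5)) - 2519) - 2797 = ((7 + 5**2) - 2519) - 2797 = ((7 + 25) - 2519) - 2797 = (32 - 2519) - 2797 = -2487 - 2797 = -5284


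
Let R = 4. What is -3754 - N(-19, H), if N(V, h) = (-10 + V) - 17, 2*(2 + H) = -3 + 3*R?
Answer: -3708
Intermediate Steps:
H = 5/2 (H = -2 + (-3 + 3*4)/2 = -2 + (-3 + 12)/2 = -2 + (½)*9 = -2 + 9/2 = 5/2 ≈ 2.5000)
N(V, h) = -27 + V
-3754 - N(-19, H) = -3754 - (-27 - 19) = -3754 - 1*(-46) = -3754 + 46 = -3708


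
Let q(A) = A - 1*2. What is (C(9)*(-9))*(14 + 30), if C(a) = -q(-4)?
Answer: -2376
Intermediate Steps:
q(A) = -2 + A (q(A) = A - 2 = -2 + A)
C(a) = 6 (C(a) = -(-2 - 4) = -1*(-6) = 6)
(C(9)*(-9))*(14 + 30) = (6*(-9))*(14 + 30) = -54*44 = -2376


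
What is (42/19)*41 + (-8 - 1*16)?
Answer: 1266/19 ≈ 66.632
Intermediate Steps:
(42/19)*41 + (-8 - 1*16) = (42*(1/19))*41 + (-8 - 16) = (42/19)*41 - 24 = 1722/19 - 24 = 1266/19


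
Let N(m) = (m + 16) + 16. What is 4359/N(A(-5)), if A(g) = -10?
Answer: 4359/22 ≈ 198.14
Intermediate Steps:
N(m) = 32 + m (N(m) = (16 + m) + 16 = 32 + m)
4359/N(A(-5)) = 4359/(32 - 10) = 4359/22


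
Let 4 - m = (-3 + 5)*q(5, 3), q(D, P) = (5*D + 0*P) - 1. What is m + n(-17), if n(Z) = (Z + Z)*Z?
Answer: 534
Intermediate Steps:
q(D, P) = -1 + 5*D (q(D, P) = (5*D + 0) - 1 = 5*D - 1 = -1 + 5*D)
n(Z) = 2*Z² (n(Z) = (2*Z)*Z = 2*Z²)
m = -44 (m = 4 - (-3 + 5)*(-1 + 5*5) = 4 - 2*(-1 + 25) = 4 - 2*24 = 4 - 1*48 = 4 - 48 = -44)
m + n(-17) = -44 + 2*(-17)² = -44 + 2*289 = -44 + 578 = 534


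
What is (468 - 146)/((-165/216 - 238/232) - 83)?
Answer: -672336/177041 ≈ -3.7976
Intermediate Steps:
(468 - 146)/((-165/216 - 238/232) - 83) = 322/((-165*1/216 - 238*1/232) - 83) = 322/((-55/72 - 119/116) - 83) = 322/(-3737/2088 - 83) = 322/(-177041/2088) = 322*(-2088/177041) = -672336/177041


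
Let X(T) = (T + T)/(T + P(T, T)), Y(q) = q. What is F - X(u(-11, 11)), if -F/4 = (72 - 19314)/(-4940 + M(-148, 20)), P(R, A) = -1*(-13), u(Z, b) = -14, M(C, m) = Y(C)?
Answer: -9143/212 ≈ -43.127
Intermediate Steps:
M(C, m) = C
P(R, A) = 13
F = -3207/212 (F = -4*(72 - 19314)/(-4940 - 148) = -(-76968)/(-5088) = -(-76968)*(-1)/5088 = -4*3207/848 = -3207/212 ≈ -15.127)
X(T) = 2*T/(13 + T) (X(T) = (T + T)/(T + 13) = (2*T)/(13 + T) = 2*T/(13 + T))
F - X(u(-11, 11)) = -3207/212 - 2*(-14)/(13 - 14) = -3207/212 - 2*(-14)/(-1) = -3207/212 - 2*(-14)*(-1) = -3207/212 - 1*28 = -3207/212 - 28 = -9143/212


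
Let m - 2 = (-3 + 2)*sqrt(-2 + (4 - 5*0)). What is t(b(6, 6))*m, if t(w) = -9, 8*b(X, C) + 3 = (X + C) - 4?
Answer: -18 + 9*sqrt(2) ≈ -5.2721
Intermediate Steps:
b(X, C) = -7/8 + C/8 + X/8 (b(X, C) = -3/8 + ((X + C) - 4)/8 = -3/8 + ((C + X) - 4)/8 = -3/8 + (-4 + C + X)/8 = -3/8 + (-1/2 + C/8 + X/8) = -7/8 + C/8 + X/8)
m = 2 - sqrt(2) (m = 2 + (-3 + 2)*sqrt(-2 + (4 - 5*0)) = 2 - sqrt(-2 + (4 + 0)) = 2 - sqrt(-2 + 4) = 2 - sqrt(2) ≈ 0.58579)
t(b(6, 6))*m = -9*(2 - sqrt(2)) = -18 + 9*sqrt(2)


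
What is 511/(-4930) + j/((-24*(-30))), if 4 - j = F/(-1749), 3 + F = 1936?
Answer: -59947211/620825040 ≈ -0.096561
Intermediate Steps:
F = 1933 (F = -3 + 1936 = 1933)
j = 8929/1749 (j = 4 - 1933/(-1749) = 4 - 1933*(-1)/1749 = 4 - 1*(-1933/1749) = 4 + 1933/1749 = 8929/1749 ≈ 5.1052)
511/(-4930) + j/((-24*(-30))) = 511/(-4930) + 8929/(1749*((-24*(-30)))) = 511*(-1/4930) + (8929/1749)/720 = -511/4930 + (8929/1749)*(1/720) = -511/4930 + 8929/1259280 = -59947211/620825040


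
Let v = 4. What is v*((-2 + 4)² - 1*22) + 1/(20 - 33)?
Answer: -937/13 ≈ -72.077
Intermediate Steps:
v*((-2 + 4)² - 1*22) + 1/(20 - 33) = 4*((-2 + 4)² - 1*22) + 1/(20 - 33) = 4*(2² - 22) + 1/(-13) = 4*(4 - 22) - 1/13 = 4*(-18) - 1/13 = -72 - 1/13 = -937/13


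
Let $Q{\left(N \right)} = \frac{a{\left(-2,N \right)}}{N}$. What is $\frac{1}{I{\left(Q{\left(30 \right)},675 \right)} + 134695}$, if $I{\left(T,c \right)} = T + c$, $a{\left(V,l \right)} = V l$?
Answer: $\frac{1}{135368} \approx 7.3873 \cdot 10^{-6}$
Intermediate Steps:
$Q{\left(N \right)} = -2$ ($Q{\left(N \right)} = \frac{\left(-2\right) N}{N} = -2$)
$\frac{1}{I{\left(Q{\left(30 \right)},675 \right)} + 134695} = \frac{1}{\left(-2 + 675\right) + 134695} = \frac{1}{673 + 134695} = \frac{1}{135368}$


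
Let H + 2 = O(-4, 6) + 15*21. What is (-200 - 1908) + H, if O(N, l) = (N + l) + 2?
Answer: -1791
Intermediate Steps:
O(N, l) = 2 + N + l
H = 317 (H = -2 + ((2 - 4 + 6) + 15*21) = -2 + (4 + 315) = -2 + 319 = 317)
(-200 - 1908) + H = (-200 - 1908) + 317 = -2108 + 317 = -1791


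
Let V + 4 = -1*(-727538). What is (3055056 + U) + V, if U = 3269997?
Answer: 7052587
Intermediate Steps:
V = 727534 (V = -4 - 1*(-727538) = -4 + 727538 = 727534)
(3055056 + U) + V = (3055056 + 3269997) + 727534 = 6325053 + 727534 = 7052587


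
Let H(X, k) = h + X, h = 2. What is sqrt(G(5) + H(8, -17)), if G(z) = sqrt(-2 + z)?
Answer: sqrt(10 + sqrt(3)) ≈ 3.4252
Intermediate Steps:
H(X, k) = 2 + X
sqrt(G(5) + H(8, -17)) = sqrt(sqrt(-2 + 5) + (2 + 8)) = sqrt(sqrt(3) + 10) = sqrt(10 + sqrt(3))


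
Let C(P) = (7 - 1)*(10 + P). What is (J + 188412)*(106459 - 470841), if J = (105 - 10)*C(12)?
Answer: -73223291664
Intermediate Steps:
C(P) = 60 + 6*P (C(P) = 6*(10 + P) = 60 + 6*P)
J = 12540 (J = (105 - 10)*(60 + 6*12) = 95*(60 + 72) = 95*132 = 12540)
(J + 188412)*(106459 - 470841) = (12540 + 188412)*(106459 - 470841) = 200952*(-364382) = -73223291664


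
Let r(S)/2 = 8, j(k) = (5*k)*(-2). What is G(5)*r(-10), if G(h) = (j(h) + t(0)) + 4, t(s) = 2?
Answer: -704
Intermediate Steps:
j(k) = -10*k
G(h) = 6 - 10*h (G(h) = (-10*h + 2) + 4 = (2 - 10*h) + 4 = 6 - 10*h)
r(S) = 16 (r(S) = 2*8 = 16)
G(5)*r(-10) = (6 - 10*5)*16 = (6 - 50)*16 = -44*16 = -704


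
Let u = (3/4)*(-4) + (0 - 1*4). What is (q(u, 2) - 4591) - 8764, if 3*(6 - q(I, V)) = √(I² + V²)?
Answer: -13349 - √53/3 ≈ -13351.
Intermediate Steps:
u = -7 (u = (3*(¼))*(-4) + (0 - 4) = (¾)*(-4) - 4 = -3 - 4 = -7)
q(I, V) = 6 - √(I² + V²)/3
(q(u, 2) - 4591) - 8764 = ((6 - √((-7)² + 2²)/3) - 4591) - 8764 = ((6 - √(49 + 4)/3) - 4591) - 8764 = ((6 - √53/3) - 4591) - 8764 = (-4585 - √53/3) - 8764 = -13349 - √53/3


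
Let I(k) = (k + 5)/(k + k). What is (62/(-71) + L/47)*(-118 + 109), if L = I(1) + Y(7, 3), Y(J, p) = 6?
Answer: 20475/3337 ≈ 6.1357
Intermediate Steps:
I(k) = (5 + k)/(2*k) (I(k) = (5 + k)/((2*k)) = (5 + k)*(1/(2*k)) = (5 + k)/(2*k))
L = 9 (L = (½)*(5 + 1)/1 + 6 = (½)*1*6 + 6 = 3 + 6 = 9)
(62/(-71) + L/47)*(-118 + 109) = (62/(-71) + 9/47)*(-118 + 109) = (62*(-1/71) + 9*(1/47))*(-9) = (-62/71 + 9/47)*(-9) = -2275/3337*(-9) = 20475/3337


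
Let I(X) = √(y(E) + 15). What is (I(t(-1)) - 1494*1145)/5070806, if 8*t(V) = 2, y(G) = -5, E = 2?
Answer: -855315/2535403 + √10/5070806 ≈ -0.33735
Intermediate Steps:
t(V) = ¼ (t(V) = (⅛)*2 = ¼)
I(X) = √10 (I(X) = √(-5 + 15) = √10)
(I(t(-1)) - 1494*1145)/5070806 = (√10 - 1494*1145)/5070806 = (√10 - 1710630)*(1/5070806) = (-1710630 + √10)*(1/5070806) = -855315/2535403 + √10/5070806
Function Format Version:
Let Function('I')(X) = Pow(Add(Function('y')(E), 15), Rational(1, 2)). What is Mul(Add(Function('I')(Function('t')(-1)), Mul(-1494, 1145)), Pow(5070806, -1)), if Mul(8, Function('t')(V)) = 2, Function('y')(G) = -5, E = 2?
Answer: Add(Rational(-855315, 2535403), Mul(Rational(1, 5070806), Pow(10, Rational(1, 2)))) ≈ -0.33735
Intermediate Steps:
Function('t')(V) = Rational(1, 4) (Function('t')(V) = Mul(Rational(1, 8), 2) = Rational(1, 4))
Function('I')(X) = Pow(10, Rational(1, 2)) (Function('I')(X) = Pow(Add(-5, 15), Rational(1, 2)) = Pow(10, Rational(1, 2)))
Mul(Add(Function('I')(Function('t')(-1)), Mul(-1494, 1145)), Pow(5070806, -1)) = Mul(Add(Pow(10, Rational(1, 2)), Mul(-1494, 1145)), Pow(5070806, -1)) = Mul(Add(Pow(10, Rational(1, 2)), -1710630), Rational(1, 5070806)) = Mul(Add(-1710630, Pow(10, Rational(1, 2))), Rational(1, 5070806)) = Add(Rational(-855315, 2535403), Mul(Rational(1, 5070806), Pow(10, Rational(1, 2))))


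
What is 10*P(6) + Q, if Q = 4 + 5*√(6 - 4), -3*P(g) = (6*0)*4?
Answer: 4 + 5*√2 ≈ 11.071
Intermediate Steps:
P(g) = 0 (P(g) = -6*0*4/3 = -0*4 = -⅓*0 = 0)
Q = 4 + 5*√2 ≈ 11.071
10*P(6) + Q = 10*0 + (4 + 5*√2) = 0 + (4 + 5*√2) = 4 + 5*√2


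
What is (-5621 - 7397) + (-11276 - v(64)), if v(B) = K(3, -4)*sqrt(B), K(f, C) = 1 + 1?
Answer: -24310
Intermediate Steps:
K(f, C) = 2
v(B) = 2*sqrt(B)
(-5621 - 7397) + (-11276 - v(64)) = (-5621 - 7397) + (-11276 - 2*sqrt(64)) = -13018 + (-11276 - 2*8) = -13018 + (-11276 - 1*16) = -13018 + (-11276 - 16) = -13018 - 11292 = -24310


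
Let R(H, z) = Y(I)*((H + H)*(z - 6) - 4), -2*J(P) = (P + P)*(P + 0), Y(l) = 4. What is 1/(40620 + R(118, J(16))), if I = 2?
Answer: -1/206724 ≈ -4.8374e-6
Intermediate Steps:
J(P) = -P² (J(P) = -(P + P)*(P + 0)/2 = -2*P*P/2 = -P²)
R(H, z) = -16 + 8*H*(-6 + z) (R(H, z) = 4*((H + H)*(z - 6) - 4) = 4*((2*H)*(-6 + z) - 4) = 4*(2*H*(-6 + z) - 4) = 4*(-4 + 2*H*(-6 + z)) = -16 + 8*H*(-6 + z))
1/(40620 + R(118, J(16))) = 1/(40620 + (-16 - 48*118 + 8*118*(-1*16²))) = 1/(40620 + (-16 - 5664 + 8*118*(-1*256))) = 1/(40620 + (-16 - 5664 + 8*118*(-256))) = 1/(40620 + (-16 - 5664 - 241664)) = 1/(40620 - 247344) = 1/(-206724) = -1/206724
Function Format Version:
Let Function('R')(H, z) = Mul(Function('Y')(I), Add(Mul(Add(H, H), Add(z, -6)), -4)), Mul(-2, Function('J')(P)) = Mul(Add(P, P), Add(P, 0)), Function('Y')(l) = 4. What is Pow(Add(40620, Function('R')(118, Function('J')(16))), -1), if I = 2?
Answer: Rational(-1, 206724) ≈ -4.8374e-6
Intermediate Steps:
Function('J')(P) = Mul(-1, Pow(P, 2)) (Function('J')(P) = Mul(Rational(-1, 2), Mul(Add(P, P), Add(P, 0))) = Mul(Rational(-1, 2), Mul(Mul(2, P), P)) = Mul(Rational(-1, 2), Mul(2, Pow(P, 2))) = Mul(-1, Pow(P, 2)))
Function('R')(H, z) = Add(-16, Mul(8, H, Add(-6, z))) (Function('R')(H, z) = Mul(4, Add(Mul(Add(H, H), Add(z, -6)), -4)) = Mul(4, Add(Mul(Mul(2, H), Add(-6, z)), -4)) = Mul(4, Add(Mul(2, H, Add(-6, z)), -4)) = Mul(4, Add(-4, Mul(2, H, Add(-6, z)))) = Add(-16, Mul(8, H, Add(-6, z))))
Pow(Add(40620, Function('R')(118, Function('J')(16))), -1) = Pow(Add(40620, Add(-16, Mul(-48, 118), Mul(8, 118, Mul(-1, Pow(16, 2))))), -1) = Pow(Add(40620, Add(-16, -5664, Mul(8, 118, Mul(-1, 256)))), -1) = Pow(Add(40620, Add(-16, -5664, Mul(8, 118, -256))), -1) = Pow(Add(40620, Add(-16, -5664, -241664)), -1) = Pow(Add(40620, -247344), -1) = Pow(-206724, -1) = Rational(-1, 206724)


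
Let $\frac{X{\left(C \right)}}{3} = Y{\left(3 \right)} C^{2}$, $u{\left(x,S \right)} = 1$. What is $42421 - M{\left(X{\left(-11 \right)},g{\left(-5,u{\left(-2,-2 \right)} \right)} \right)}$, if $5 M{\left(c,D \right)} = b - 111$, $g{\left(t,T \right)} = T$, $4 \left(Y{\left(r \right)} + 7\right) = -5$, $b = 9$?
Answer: $\frac{212207}{5} \approx 42441.0$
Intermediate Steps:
$Y{\left(r \right)} = - \frac{33}{4}$ ($Y{\left(r \right)} = -7 + \frac{1}{4} \left(-5\right) = -7 - \frac{5}{4} = - \frac{33}{4}$)
$X{\left(C \right)} = - \frac{99 C^{2}}{4}$ ($X{\left(C \right)} = 3 \left(- \frac{33 C^{2}}{4}\right) = - \frac{99 C^{2}}{4}$)
$M{\left(c,D \right)} = - \frac{102}{5}$ ($M{\left(c,D \right)} = \frac{9 - 111}{5} = \frac{1}{5} \left(-102\right) = - \frac{102}{5}$)
$42421 - M{\left(X{\left(-11 \right)},g{\left(-5,u{\left(-2,-2 \right)} \right)} \right)} = 42421 - - \frac{102}{5} = 42421 + \frac{102}{5} = \frac{212207}{5}$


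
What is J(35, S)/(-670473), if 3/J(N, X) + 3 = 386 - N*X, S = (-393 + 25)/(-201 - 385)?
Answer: -293/23640654489 ≈ -1.2394e-8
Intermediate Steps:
S = 184/293 (S = -368/(-586) = -368*(-1/586) = 184/293 ≈ 0.62799)
J(N, X) = 3/(383 - N*X) (J(N, X) = 3/(-3 + (386 - N*X)) = 3/(383 - N*X))
J(35, S)/(-670473) = -3/(-383 + 35*(184/293))/(-670473) = -3/(-383 + 6440/293)*(-1/670473) = -3/(-105779/293)*(-1/670473) = -3*(-293/105779)*(-1/670473) = (879/105779)*(-1/670473) = -293/23640654489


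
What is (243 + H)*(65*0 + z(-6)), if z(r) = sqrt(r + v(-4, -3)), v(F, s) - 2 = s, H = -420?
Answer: -177*I*sqrt(7) ≈ -468.3*I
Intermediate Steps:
v(F, s) = 2 + s
z(r) = sqrt(-1 + r) (z(r) = sqrt(r + (2 - 3)) = sqrt(r - 1) = sqrt(-1 + r))
(243 + H)*(65*0 + z(-6)) = (243 - 420)*(65*0 + sqrt(-1 - 6)) = -177*(0 + sqrt(-7)) = -177*(0 + I*sqrt(7)) = -177*I*sqrt(7)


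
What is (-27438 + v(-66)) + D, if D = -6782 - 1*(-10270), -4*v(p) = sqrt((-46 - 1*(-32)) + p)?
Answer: -23950 - I*sqrt(5) ≈ -23950.0 - 2.2361*I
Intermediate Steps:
v(p) = -sqrt(-14 + p)/4 (v(p) = -sqrt((-46 - 1*(-32)) + p)/4 = -sqrt((-46 + 32) + p)/4 = -sqrt(-14 + p)/4)
D = 3488 (D = -6782 + 10270 = 3488)
(-27438 + v(-66)) + D = (-27438 - sqrt(-14 - 66)/4) + 3488 = (-27438 - I*sqrt(5)) + 3488 = -23950 - I*sqrt(5)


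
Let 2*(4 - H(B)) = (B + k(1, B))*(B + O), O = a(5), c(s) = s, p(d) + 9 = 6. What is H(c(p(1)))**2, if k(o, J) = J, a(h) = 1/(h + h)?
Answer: 2209/100 ≈ 22.090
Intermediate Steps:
a(h) = 1/(2*h)
p(d) = -3 (p(d) = -9 + 6 = -3)
O = 1/10 (O = (1/2)/5 = (1/2)*(1/5) = 1/10 ≈ 0.10000)
H(B) = 4 - B*(1/10 + B) (H(B) = 4 - (B + B)*(B + 1/10)/2 = 4 - 2*B*(1/10 + B)/2 = 4 - B*(1/10 + B))
H(c(p(1)))**2 = (4 - 1*(-3)**2 - 1/10*(-3))**2 = (4 - 1*9 + 3/10)**2 = (4 - 9 + 3/10)**2 = (-47/10)**2 = 2209/100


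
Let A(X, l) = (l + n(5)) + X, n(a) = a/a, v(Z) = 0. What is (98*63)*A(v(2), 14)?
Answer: 92610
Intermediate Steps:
n(a) = 1
A(X, l) = 1 + X + l (A(X, l) = (l + 1) + X = (1 + l) + X = 1 + X + l)
(98*63)*A(v(2), 14) = (98*63)*(1 + 0 + 14) = 6174*15 = 92610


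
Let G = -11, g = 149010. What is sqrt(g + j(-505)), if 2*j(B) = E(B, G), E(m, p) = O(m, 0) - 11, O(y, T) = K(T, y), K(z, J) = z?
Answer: sqrt(596018)/2 ≈ 386.01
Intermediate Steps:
O(y, T) = T
E(m, p) = -11 (E(m, p) = 0 - 11 = -11)
j(B) = -11/2 (j(B) = (1/2)*(-11) = -11/2)
sqrt(g + j(-505)) = sqrt(149010 - 11/2) = sqrt(298009/2) = sqrt(596018)/2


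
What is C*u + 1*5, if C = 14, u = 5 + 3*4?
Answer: 243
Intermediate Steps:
u = 17 (u = 5 + 12 = 17)
C*u + 1*5 = 14*17 + 1*5 = 238 + 5 = 243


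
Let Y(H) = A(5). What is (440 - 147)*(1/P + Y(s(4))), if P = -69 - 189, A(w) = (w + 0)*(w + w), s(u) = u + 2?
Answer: 3779407/258 ≈ 14649.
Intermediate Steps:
s(u) = 2 + u
A(w) = 2*w**2 (A(w) = w*(2*w) = 2*w**2)
Y(H) = 50 (Y(H) = 2*5**2 = 2*25 = 50)
P = -258
(440 - 147)*(1/P + Y(s(4))) = (440 - 147)*(1/(-258) + 50) = 293*(-1/258 + 50) = 293*(12899/258) = 3779407/258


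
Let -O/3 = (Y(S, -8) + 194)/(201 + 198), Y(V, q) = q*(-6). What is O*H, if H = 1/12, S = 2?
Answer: -121/798 ≈ -0.15163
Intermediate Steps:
Y(V, q) = -6*q
H = 1/12 ≈ 0.083333
O = -242/133 (O = -3*(-6*(-8) + 194)/(201 + 198) = -3*(48 + 194)/399 = -726/399 = -3*242/399 = -242/133 ≈ -1.8195)
O*H = -242/133*1/12 = -121/798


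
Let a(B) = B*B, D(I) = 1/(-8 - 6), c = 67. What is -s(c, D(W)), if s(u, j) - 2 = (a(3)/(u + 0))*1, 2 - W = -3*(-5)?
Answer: -143/67 ≈ -2.1343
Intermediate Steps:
W = -13 (W = 2 - (-3)*(-5) = 2 - 1*15 = 2 - 15 = -13)
D(I) = -1/14 (D(I) = 1/(-14) = -1/14)
a(B) = B²
s(u, j) = 2 + 9/u (s(u, j) = 2 + (3²/(u + 0))*1 = 2 + (9/u)*1 = 2 + 9/u)
-s(c, D(W)) = -(2 + 9/67) = -1*143/67 = -143/67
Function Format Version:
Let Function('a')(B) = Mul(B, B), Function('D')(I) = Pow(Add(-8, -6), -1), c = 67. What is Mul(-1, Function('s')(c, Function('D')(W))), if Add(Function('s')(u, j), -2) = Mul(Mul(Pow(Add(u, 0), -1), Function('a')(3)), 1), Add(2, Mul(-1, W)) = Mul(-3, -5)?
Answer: Rational(-143, 67) ≈ -2.1343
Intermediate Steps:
W = -13 (W = Add(2, Mul(-1, Mul(-3, -5))) = Add(2, Mul(-1, 15)) = Add(2, -15) = -13)
Function('D')(I) = Rational(-1, 14) (Function('D')(I) = Pow(-14, -1) = Rational(-1, 14))
Function('a')(B) = Pow(B, 2)
Function('s')(u, j) = Add(2, Mul(9, Pow(u, -1))) (Function('s')(u, j) = Add(2, Mul(Mul(Pow(Add(u, 0), -1), Pow(3, 2)), 1)) = Add(2, Mul(Mul(Pow(u, -1), 9), 1)) = Add(2, Mul(Mul(9, Pow(u, -1)), 1)) = Add(2, Mul(9, Pow(u, -1))))
Mul(-1, Function('s')(c, Function('D')(W))) = Mul(-1, Add(2, Mul(9, Pow(67, -1)))) = Mul(-1, Add(2, Mul(9, Rational(1, 67)))) = Mul(-1, Add(2, Rational(9, 67))) = Mul(-1, Rational(143, 67)) = Rational(-143, 67)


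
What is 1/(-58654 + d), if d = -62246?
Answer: -1/120900 ≈ -8.2713e-6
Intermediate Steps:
1/(-58654 + d) = 1/(-58654 - 62246) = 1/(-120900) = -1/120900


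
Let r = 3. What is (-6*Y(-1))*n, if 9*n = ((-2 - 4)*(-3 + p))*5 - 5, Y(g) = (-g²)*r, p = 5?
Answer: -130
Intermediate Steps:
Y(g) = -3*g² (Y(g) = -g²*3 = -3*g²)
n = -65/9 (n = (((-2 - 4)*(-3 + 5))*5 - 5)/9 = (-6*2*5 - 5)/9 = (-12*5 - 5)/9 = (-60 - 5)/9 = (⅑)*(-65) = -65/9 ≈ -7.2222)
(-6*Y(-1))*n = -(-18)*(-1)²*(-65/9) = -(-18)*(-65/9) = -6*(-3)*(-65/9) = 18*(-65/9) = -130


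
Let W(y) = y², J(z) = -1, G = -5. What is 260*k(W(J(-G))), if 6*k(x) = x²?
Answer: 130/3 ≈ 43.333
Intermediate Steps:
k(x) = x²/6
260*k(W(J(-G))) = 260*(((-1)²)²/6) = 260*((⅙)*1²) = 260*((⅙)*1) = 260*(⅙) = 130/3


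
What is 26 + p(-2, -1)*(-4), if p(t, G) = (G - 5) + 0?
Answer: 50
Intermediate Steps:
p(t, G) = -5 + G (p(t, G) = (-5 + G) + 0 = -5 + G)
26 + p(-2, -1)*(-4) = 26 + (-5 - 1)*(-4) = 26 - 6*(-4) = 26 + 24 = 50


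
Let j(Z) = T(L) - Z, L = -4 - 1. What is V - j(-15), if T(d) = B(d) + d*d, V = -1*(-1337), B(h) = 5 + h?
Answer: 1297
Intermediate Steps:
L = -5
V = 1337
T(d) = 5 + d + d² (T(d) = (5 + d) + d*d = (5 + d) + d² = 5 + d + d²)
j(Z) = 25 - Z (j(Z) = (5 - 5 + (-5)²) - Z = (5 - 5 + 25) - Z = 25 - Z)
V - j(-15) = 1337 - (25 - 1*(-15)) = 1337 - (25 + 15) = 1337 - 1*40 = 1337 - 40 = 1297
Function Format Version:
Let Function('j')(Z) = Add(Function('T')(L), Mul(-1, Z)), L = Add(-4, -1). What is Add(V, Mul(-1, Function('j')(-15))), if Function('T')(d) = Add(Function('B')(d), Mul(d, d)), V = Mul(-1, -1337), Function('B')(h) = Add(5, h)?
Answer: 1297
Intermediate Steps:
L = -5
V = 1337
Function('T')(d) = Add(5, d, Pow(d, 2)) (Function('T')(d) = Add(Add(5, d), Mul(d, d)) = Add(Add(5, d), Pow(d, 2)) = Add(5, d, Pow(d, 2)))
Function('j')(Z) = Add(25, Mul(-1, Z)) (Function('j')(Z) = Add(Add(5, -5, Pow(-5, 2)), Mul(-1, Z)) = Add(Add(5, -5, 25), Mul(-1, Z)) = Add(25, Mul(-1, Z)))
Add(V, Mul(-1, Function('j')(-15))) = Add(1337, Mul(-1, Add(25, Mul(-1, -15)))) = Add(1337, Mul(-1, Add(25, 15))) = Add(1337, Mul(-1, 40)) = Add(1337, -40) = 1297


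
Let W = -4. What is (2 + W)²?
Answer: 4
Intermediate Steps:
(2 + W)² = (2 - 4)² = (-2)² = 4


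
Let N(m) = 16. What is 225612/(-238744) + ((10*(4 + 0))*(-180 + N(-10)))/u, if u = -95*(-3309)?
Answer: -3624421045/3752518506 ≈ -0.96586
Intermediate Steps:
u = 314355
225612/(-238744) + ((10*(4 + 0))*(-180 + N(-10)))/u = 225612/(-238744) + ((10*(4 + 0))*(-180 + 16))/314355 = 225612*(-1/238744) + ((10*4)*(-164))*(1/314355) = -56403/59686 + (40*(-164))*(1/314355) = -56403/59686 - 6560*1/314355 = -56403/59686 - 1312/62871 = -3624421045/3752518506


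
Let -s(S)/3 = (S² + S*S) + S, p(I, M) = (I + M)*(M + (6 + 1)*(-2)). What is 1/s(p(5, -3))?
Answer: -1/6834 ≈ -0.00014633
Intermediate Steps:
p(I, M) = (-14 + M)*(I + M) (p(I, M) = (I + M)*(M + 7*(-2)) = (I + M)*(M - 14) = (I + M)*(-14 + M) = (-14 + M)*(I + M))
s(S) = -6*S² - 3*S (s(S) = -3*((S² + S*S) + S) = -3*((S² + S²) + S) = -3*(2*S² + S) = -3*(S + 2*S²) = -6*S² - 3*S)
1/s(p(5, -3)) = 1/(-3*((-3)² - 14*5 - 14*(-3) + 5*(-3))*(1 + 2*((-3)² - 14*5 - 14*(-3) + 5*(-3)))) = 1/(-3*(9 - 70 + 42 - 15)*(1 + 2*(9 - 70 + 42 - 15))) = 1/(-3*(-34)*(1 + 2*(-34))) = 1/(-3*(-34)*(1 - 68)) = 1/(-3*(-34)*(-67)) = 1/(-6834) = -1/6834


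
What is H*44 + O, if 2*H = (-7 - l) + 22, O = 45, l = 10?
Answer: 155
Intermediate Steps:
H = 5/2 (H = ((-7 - 1*10) + 22)/2 = ((-7 - 10) + 22)/2 = (-17 + 22)/2 = (½)*5 = 5/2 ≈ 2.5000)
H*44 + O = (5/2)*44 + 45 = 110 + 45 = 155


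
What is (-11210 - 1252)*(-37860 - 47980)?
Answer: 1069738080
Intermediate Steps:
(-11210 - 1252)*(-37860 - 47980) = -12462*(-85840) = 1069738080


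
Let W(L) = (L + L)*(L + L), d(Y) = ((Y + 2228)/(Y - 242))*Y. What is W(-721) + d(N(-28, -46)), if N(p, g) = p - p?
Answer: 2079364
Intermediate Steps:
N(p, g) = 0
d(Y) = Y*(2228 + Y)/(-242 + Y) (d(Y) = ((2228 + Y)/(-242 + Y))*Y = Y*(2228 + Y)/(-242 + Y))
W(L) = 4*L**2 (W(L) = (2*L)*(2*L) = 4*L**2)
W(-721) + d(N(-28, -46)) = 4*(-721)**2 + 0*(2228 + 0)/(-242 + 0) = 4*519841 + 0*2228/(-242) = 2079364 + 0*(-1/242)*2228 = 2079364 + 0 = 2079364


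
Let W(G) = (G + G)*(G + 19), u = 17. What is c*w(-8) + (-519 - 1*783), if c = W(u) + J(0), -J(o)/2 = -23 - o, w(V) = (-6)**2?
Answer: 44418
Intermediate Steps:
w(V) = 36
W(G) = 2*G*(19 + G) (W(G) = (2*G)*(19 + G) = 2*G*(19 + G))
J(o) = 46 + 2*o (J(o) = -2*(-23 - o) = 46 + 2*o)
c = 1270 (c = 2*17*(19 + 17) + (46 + 2*0) = 2*17*36 + (46 + 0) = 1224 + 46 = 1270)
c*w(-8) + (-519 - 1*783) = 1270*36 + (-519 - 1*783) = 45720 + (-519 - 783) = 45720 - 1302 = 44418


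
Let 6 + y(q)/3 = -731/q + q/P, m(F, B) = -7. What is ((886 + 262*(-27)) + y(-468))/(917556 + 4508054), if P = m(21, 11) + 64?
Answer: -18453703/16081508040 ≈ -0.0011475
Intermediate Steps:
P = 57 (P = -7 + 64 = 57)
y(q) = -18 - 2193/q + q/19 (y(q) = -18 + 3*(-731/q + q/57) = -18 + (-2193/q + q/19) = -18 - 2193/q + q/19)
((886 + 262*(-27)) + y(-468))/(917556 + 4508054) = ((886 + 262*(-27)) + (-18 - 2193/(-468) + (1/19)*(-468)))/(917556 + 4508054) = ((886 - 7074) + (-18 - 2193*(-1/468) - 468/19))/5425610 = (-6188 + (-18 + 731/156 - 468/19))*(1/5425610) = (-6188 - 112471/2964)*(1/5425610) = -18453703/2964*1/5425610 = -18453703/16081508040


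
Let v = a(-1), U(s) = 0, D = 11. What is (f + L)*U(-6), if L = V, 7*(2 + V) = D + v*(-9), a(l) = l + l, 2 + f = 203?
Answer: 0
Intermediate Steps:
f = 201 (f = -2 + 203 = 201)
a(l) = 2*l
v = -2 (v = 2*(-1) = -2)
V = 15/7 (V = -2 + (11 - 2*(-9))/7 = -2 + (11 + 18)/7 = -2 + (1/7)*29 = -2 + 29/7 = 15/7 ≈ 2.1429)
L = 15/7 ≈ 2.1429
(f + L)*U(-6) = (201 + 15/7)*0 = (1422/7)*0 = 0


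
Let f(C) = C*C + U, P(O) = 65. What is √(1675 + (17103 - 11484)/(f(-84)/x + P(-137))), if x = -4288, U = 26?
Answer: √3614957915451/45273 ≈ 41.996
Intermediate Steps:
f(C) = 26 + C² (f(C) = C*C + 26 = C² + 26 = 26 + C²)
√(1675 + (17103 - 11484)/(f(-84)/x + P(-137))) = √(1675 + (17103 - 11484)/((26 + (-84)²)/(-4288) + 65)) = √(1675 + 5619/((26 + 7056)*(-1/4288) + 65)) = √(1675 + 5619/(7082*(-1/4288) + 65)) = √(1675 + 5619/(-3541/2144 + 65)) = √(1675 + 5619/(135819/2144)) = √(1675 + 5619*(2144/135819)) = √(1675 + 4015712/45273) = √(79847987/45273) = √3614957915451/45273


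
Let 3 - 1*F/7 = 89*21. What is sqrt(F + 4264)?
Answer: I*sqrt(8798) ≈ 93.798*I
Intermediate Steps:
F = -13062 (F = 21 - 623*21 = 21 - 7*1869 = 21 - 13083 = -13062)
sqrt(F + 4264) = sqrt(-13062 + 4264) = sqrt(-8798) = I*sqrt(8798)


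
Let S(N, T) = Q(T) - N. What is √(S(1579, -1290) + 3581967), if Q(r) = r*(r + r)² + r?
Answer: I*√8583176902 ≈ 92646.0*I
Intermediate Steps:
Q(r) = r + 4*r³ (Q(r) = r*(2*r)² + r = r*(4*r²) + r = 4*r³ + r = r + 4*r³)
S(N, T) = T - N + 4*T³ (S(N, T) = (T + 4*T³) - N = T - N + 4*T³)
√(S(1579, -1290) + 3581967) = √((-1290 - 1*1579 + 4*(-1290)³) + 3581967) = √((-1290 - 1579 + 4*(-2146689000)) + 3581967) = √((-1290 - 1579 - 8586756000) + 3581967) = √(-8586758869 + 3581967) = √(-8583176902) = I*√8583176902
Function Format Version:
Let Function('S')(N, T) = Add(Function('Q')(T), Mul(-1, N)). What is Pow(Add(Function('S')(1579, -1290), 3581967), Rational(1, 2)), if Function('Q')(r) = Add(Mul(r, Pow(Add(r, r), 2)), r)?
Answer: Mul(I, Pow(8583176902, Rational(1, 2))) ≈ Mul(92646., I)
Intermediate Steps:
Function('Q')(r) = Add(r, Mul(4, Pow(r, 3))) (Function('Q')(r) = Add(Mul(r, Pow(Mul(2, r), 2)), r) = Add(Mul(r, Mul(4, Pow(r, 2))), r) = Add(Mul(4, Pow(r, 3)), r) = Add(r, Mul(4, Pow(r, 3))))
Function('S')(N, T) = Add(T, Mul(-1, N), Mul(4, Pow(T, 3))) (Function('S')(N, T) = Add(Add(T, Mul(4, Pow(T, 3))), Mul(-1, N)) = Add(T, Mul(-1, N), Mul(4, Pow(T, 3))))
Pow(Add(Function('S')(1579, -1290), 3581967), Rational(1, 2)) = Pow(Add(Add(-1290, Mul(-1, 1579), Mul(4, Pow(-1290, 3))), 3581967), Rational(1, 2)) = Pow(Add(Add(-1290, -1579, Mul(4, -2146689000)), 3581967), Rational(1, 2)) = Pow(Add(Add(-1290, -1579, -8586756000), 3581967), Rational(1, 2)) = Pow(Add(-8586758869, 3581967), Rational(1, 2)) = Pow(-8583176902, Rational(1, 2)) = Mul(I, Pow(8583176902, Rational(1, 2)))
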